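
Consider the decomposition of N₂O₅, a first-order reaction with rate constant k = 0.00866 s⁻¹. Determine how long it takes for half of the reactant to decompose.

80.04 s

Step 1: For a first-order reaction, t₁/₂ = ln(2)/k
Step 2: t₁/₂ = ln(2)/0.00866
Step 3: t₁/₂ = 0.6931/0.00866 = 80.04 s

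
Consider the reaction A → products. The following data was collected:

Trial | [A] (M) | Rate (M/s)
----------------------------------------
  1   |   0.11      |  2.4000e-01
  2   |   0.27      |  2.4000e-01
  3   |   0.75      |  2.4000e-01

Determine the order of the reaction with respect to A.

zeroth order (0)

Step 1: Compare trials - when concentration changes, rate stays constant.
Step 2: rate₂/rate₁ = 2.4000e-01/2.4000e-01 = 1
Step 3: [A]₂/[A]₁ = 0.27/0.11 = 2.455
Step 4: Since rate ratio ≈ (conc ratio)^0, the reaction is zeroth order.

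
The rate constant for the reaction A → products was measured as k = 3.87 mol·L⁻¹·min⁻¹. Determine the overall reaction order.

zeroth order (0)

Step 1: The units of k for an nth-order reaction are (concentration)^(1-n)·(time)⁻¹.
Step 2: Here k has units mol·L⁻¹·min⁻¹, so the concentration exponent is 1.
Step 3: 1 - n = 1 ⇒ n = 0. The reaction is zeroth order.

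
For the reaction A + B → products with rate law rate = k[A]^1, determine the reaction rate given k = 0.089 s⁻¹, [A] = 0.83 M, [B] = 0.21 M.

0.07387 M/s

Step 1: The rate law is rate = k[A]^1
Step 2: Note that the rate does not depend on [B] (zero order in B).
Step 3: rate = 0.089 × (0.83)^1 = 0.07387 M/s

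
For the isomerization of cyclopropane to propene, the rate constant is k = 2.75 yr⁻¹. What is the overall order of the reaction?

first order (1)

Step 1: The units of k for an nth-order reaction are (concentration)^(1-n)·(time)⁻¹.
Step 2: Here k has units yr⁻¹, so the concentration exponent is 0.
Step 3: 1 - n = 0 ⇒ n = 1. The reaction is first order.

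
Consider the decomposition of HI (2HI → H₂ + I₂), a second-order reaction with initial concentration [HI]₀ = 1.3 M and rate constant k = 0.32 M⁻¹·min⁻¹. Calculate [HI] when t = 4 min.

0.488 M

Step 1: For a second-order reaction: 1/[HI] = 1/[HI]₀ + kt
Step 2: 1/[HI] = 1/1.3 + 0.32 × 4
Step 3: 1/[HI] = 0.7692 + 1.28 = 2.049
Step 4: [HI] = 1/2.049 = 0.488 M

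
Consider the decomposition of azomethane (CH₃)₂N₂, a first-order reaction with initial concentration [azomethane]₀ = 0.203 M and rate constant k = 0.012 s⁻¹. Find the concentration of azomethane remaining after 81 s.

0.0768 M

Step 1: For a first-order reaction: [azomethane] = [azomethane]₀ × e^(-kt)
Step 2: [azomethane] = 0.203 × e^(-0.012 × 81)
Step 3: [azomethane] = 0.203 × e^(-0.972)
Step 4: [azomethane] = 0.203 × 0.378326 = 0.0768 M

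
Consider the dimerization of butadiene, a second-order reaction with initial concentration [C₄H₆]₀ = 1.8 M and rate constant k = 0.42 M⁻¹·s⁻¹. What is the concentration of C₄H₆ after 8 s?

0.2554 M

Step 1: For a second-order reaction: 1/[C₄H₆] = 1/[C₄H₆]₀ + kt
Step 2: 1/[C₄H₆] = 1/1.8 + 0.42 × 8
Step 3: 1/[C₄H₆] = 0.5556 + 3.36 = 3.916
Step 4: [C₄H₆] = 1/3.916 = 0.2554 M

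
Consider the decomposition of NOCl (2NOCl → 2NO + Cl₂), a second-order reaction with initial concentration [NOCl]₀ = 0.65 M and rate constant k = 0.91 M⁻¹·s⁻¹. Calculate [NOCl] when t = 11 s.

0.08659 M

Step 1: For a second-order reaction: 1/[NOCl] = 1/[NOCl]₀ + kt
Step 2: 1/[NOCl] = 1/0.65 + 0.91 × 11
Step 3: 1/[NOCl] = 1.538 + 10.01 = 11.55
Step 4: [NOCl] = 1/11.55 = 0.08659 M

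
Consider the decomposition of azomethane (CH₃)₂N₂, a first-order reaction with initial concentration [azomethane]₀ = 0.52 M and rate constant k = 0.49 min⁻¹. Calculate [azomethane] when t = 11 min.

0.002372 M

Step 1: For a first-order reaction: [azomethane] = [azomethane]₀ × e^(-kt)
Step 2: [azomethane] = 0.52 × e^(-0.49 × 11)
Step 3: [azomethane] = 0.52 × e^(-5.39)
Step 4: [azomethane] = 0.52 × 0.00456197 = 0.002372 M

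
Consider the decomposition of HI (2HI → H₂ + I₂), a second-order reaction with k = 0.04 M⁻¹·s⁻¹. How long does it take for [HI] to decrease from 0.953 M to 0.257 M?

71.04 s

Step 1: For second-order: t = (1/[HI] - 1/[HI]₀)/k
Step 2: t = (1/0.257 - 1/0.953)/0.04
Step 3: t = (3.891 - 1.049)/0.04
Step 4: t = 2.842/0.04 = 71.04 s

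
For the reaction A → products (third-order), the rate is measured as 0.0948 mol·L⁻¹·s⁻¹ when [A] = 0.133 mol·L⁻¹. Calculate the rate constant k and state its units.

40.3 (mol·L⁻¹)⁻²·s⁻¹

Step 1: rate = k[A]^3, so k = rate / [A]^3.
Step 2: k = 0.0948 / (0.133)^3 = 0.0948 / 0.002353.
Step 3: k = 40.3 (mol·L⁻¹)⁻²·s⁻¹.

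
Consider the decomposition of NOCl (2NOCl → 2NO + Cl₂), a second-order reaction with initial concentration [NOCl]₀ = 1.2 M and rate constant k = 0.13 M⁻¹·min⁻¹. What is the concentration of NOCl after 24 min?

0.253 M

Step 1: For a second-order reaction: 1/[NOCl] = 1/[NOCl]₀ + kt
Step 2: 1/[NOCl] = 1/1.2 + 0.13 × 24
Step 3: 1/[NOCl] = 0.8333 + 3.12 = 3.953
Step 4: [NOCl] = 1/3.953 = 0.253 M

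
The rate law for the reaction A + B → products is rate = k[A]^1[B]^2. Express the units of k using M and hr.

M⁻²·hr⁻¹

Step 1: Overall order = 1 + 2 = 3.
Step 2: rate has units M·hr⁻¹; [A]^1[B]^2 has units M^3.
Step 3: k = rate/([A]^1[B]^2), so units of k = M^(1-3)·hr⁻¹ = M⁻²·hr⁻¹.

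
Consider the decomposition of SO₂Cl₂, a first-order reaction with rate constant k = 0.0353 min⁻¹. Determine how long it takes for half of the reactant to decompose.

19.64 min

Step 1: For a first-order reaction, t₁/₂ = ln(2)/k
Step 2: t₁/₂ = ln(2)/0.0353
Step 3: t₁/₂ = 0.6931/0.0353 = 19.64 min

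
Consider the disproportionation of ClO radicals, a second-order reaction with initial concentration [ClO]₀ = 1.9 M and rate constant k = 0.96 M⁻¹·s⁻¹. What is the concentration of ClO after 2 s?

0.4088 M

Step 1: For a second-order reaction: 1/[ClO] = 1/[ClO]₀ + kt
Step 2: 1/[ClO] = 1/1.9 + 0.96 × 2
Step 3: 1/[ClO] = 0.5263 + 1.92 = 2.446
Step 4: [ClO] = 1/2.446 = 0.4088 M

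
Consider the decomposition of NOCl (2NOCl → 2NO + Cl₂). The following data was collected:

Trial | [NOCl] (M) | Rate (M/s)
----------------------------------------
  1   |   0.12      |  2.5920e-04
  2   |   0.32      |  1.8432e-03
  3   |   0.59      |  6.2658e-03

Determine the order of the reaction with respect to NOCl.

second order (2)

Step 1: Compare trials to find order n where rate₂/rate₁ = ([NOCl]₂/[NOCl]₁)^n
Step 2: rate₂/rate₁ = 1.8432e-03/2.5920e-04 = 7.111
Step 3: [NOCl]₂/[NOCl]₁ = 0.32/0.12 = 2.667
Step 4: n = ln(7.111)/ln(2.667) = 2.00 ≈ 2
Step 5: The reaction is second order in NOCl.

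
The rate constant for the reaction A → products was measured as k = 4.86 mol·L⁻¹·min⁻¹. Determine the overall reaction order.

zeroth order (0)

Step 1: The units of k for an nth-order reaction are (concentration)^(1-n)·(time)⁻¹.
Step 2: Here k has units mol·L⁻¹·min⁻¹, so the concentration exponent is 1.
Step 3: 1 - n = 1 ⇒ n = 0. The reaction is zeroth order.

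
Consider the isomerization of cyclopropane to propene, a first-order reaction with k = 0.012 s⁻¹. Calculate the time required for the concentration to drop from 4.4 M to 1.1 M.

115.5 s

Step 1: For first-order: t = ln([cyclopropane]₀/[cyclopropane])/k
Step 2: t = ln(4.4/1.1)/0.012
Step 3: t = ln(4)/0.012
Step 4: t = 1.386/0.012 = 115.5 s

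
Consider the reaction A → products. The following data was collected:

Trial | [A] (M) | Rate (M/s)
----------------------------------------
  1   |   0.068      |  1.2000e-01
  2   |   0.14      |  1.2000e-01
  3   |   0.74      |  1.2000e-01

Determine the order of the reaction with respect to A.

zeroth order (0)

Step 1: Compare trials - when concentration changes, rate stays constant.
Step 2: rate₂/rate₁ = 1.2000e-01/1.2000e-01 = 1
Step 3: [A]₂/[A]₁ = 0.14/0.068 = 2.059
Step 4: Since rate ratio ≈ (conc ratio)^0, the reaction is zeroth order.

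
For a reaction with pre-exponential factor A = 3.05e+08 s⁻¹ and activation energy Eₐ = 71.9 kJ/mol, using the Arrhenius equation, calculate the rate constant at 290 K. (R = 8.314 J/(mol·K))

3.41e-05 s⁻¹

Step 1: Use the Arrhenius equation: k = A × exp(-Eₐ/RT)
Step 2: Convert Eₐ to J/mol: 71.9 kJ/mol = 71900 J/mol
Step 3: Calculate the exponent: -Eₐ/(RT) = -71900/(8.314 × 290) = -29.82091
Step 4: k = 3.05e+08 × exp(-29.82091)
Step 5: k = 3.05e+08 × 1.11929e-13 = 3.4138e-05 s⁻¹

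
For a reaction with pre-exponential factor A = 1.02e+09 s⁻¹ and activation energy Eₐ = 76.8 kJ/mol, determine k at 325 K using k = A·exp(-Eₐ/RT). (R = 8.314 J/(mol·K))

4.62e-04 s⁻¹

Step 1: Use the Arrhenius equation: k = A × exp(-Eₐ/RT)
Step 2: Convert Eₐ to J/mol: 76.8 kJ/mol = 76800 J/mol
Step 3: Calculate the exponent: -Eₐ/(RT) = -76800/(8.314 × 325) = -28.42286
Step 4: k = 1.02e+09 × exp(-28.42286)
Step 5: k = 1.02e+09 × 4.53011e-13 = 4.6207e-04 s⁻¹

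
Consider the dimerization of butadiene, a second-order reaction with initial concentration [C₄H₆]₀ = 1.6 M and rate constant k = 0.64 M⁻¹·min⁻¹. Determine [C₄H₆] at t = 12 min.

0.1204 M

Step 1: For a second-order reaction: 1/[C₄H₆] = 1/[C₄H₆]₀ + kt
Step 2: 1/[C₄H₆] = 1/1.6 + 0.64 × 12
Step 3: 1/[C₄H₆] = 0.625 + 7.68 = 8.305
Step 4: [C₄H₆] = 1/8.305 = 0.1204 M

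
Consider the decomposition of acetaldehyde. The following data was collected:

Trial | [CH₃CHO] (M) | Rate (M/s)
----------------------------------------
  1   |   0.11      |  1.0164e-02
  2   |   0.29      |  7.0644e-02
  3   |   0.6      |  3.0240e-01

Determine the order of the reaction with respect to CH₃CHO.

second order (2)

Step 1: Compare trials to find order n where rate₂/rate₁ = ([CH₃CHO]₂/[CH₃CHO]₁)^n
Step 2: rate₂/rate₁ = 7.0644e-02/1.0164e-02 = 6.95
Step 3: [CH₃CHO]₂/[CH₃CHO]₁ = 0.29/0.11 = 2.636
Step 4: n = ln(6.95)/ln(2.636) = 2.00 ≈ 2
Step 5: The reaction is second order in CH₃CHO.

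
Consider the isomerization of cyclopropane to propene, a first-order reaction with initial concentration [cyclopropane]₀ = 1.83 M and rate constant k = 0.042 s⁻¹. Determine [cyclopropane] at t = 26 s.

0.614 M

Step 1: For a first-order reaction: [cyclopropane] = [cyclopropane]₀ × e^(-kt)
Step 2: [cyclopropane] = 1.83 × e^(-0.042 × 26)
Step 3: [cyclopropane] = 1.83 × e^(-1.092)
Step 4: [cyclopropane] = 1.83 × 0.335545 = 0.614 M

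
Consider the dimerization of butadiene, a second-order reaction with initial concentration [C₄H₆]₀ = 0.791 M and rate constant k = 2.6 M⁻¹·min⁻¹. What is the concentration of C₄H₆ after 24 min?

0.01571 M

Step 1: For a second-order reaction: 1/[C₄H₆] = 1/[C₄H₆]₀ + kt
Step 2: 1/[C₄H₆] = 1/0.791 + 2.6 × 24
Step 3: 1/[C₄H₆] = 1.264 + 62.4 = 63.66
Step 4: [C₄H₆] = 1/63.66 = 0.01571 M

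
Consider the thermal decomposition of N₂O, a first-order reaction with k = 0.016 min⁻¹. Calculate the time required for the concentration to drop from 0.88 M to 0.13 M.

119.5 min

Step 1: For first-order: t = ln([N₂O]₀/[N₂O])/k
Step 2: t = ln(0.88/0.13)/0.016
Step 3: t = ln(6.769)/0.016
Step 4: t = 1.912/0.016 = 119.5 min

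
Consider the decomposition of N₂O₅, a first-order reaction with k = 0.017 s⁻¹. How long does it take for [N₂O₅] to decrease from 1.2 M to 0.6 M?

40.77 s

Step 1: For first-order: t = ln([N₂O₅]₀/[N₂O₅])/k
Step 2: t = ln(1.2/0.6)/0.017
Step 3: t = ln(2)/0.017
Step 4: t = 0.6931/0.017 = 40.77 s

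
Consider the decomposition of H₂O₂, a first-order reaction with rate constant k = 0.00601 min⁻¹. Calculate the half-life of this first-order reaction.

115.3 min

Step 1: For a first-order reaction, t₁/₂ = ln(2)/k
Step 2: t₁/₂ = ln(2)/0.00601
Step 3: t₁/₂ = 0.6931/0.00601 = 115.3 min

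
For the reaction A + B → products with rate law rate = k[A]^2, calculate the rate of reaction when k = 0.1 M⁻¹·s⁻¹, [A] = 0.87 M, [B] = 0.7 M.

0.07569 M/s

Step 1: The rate law is rate = k[A]^2
Step 2: Note that the rate does not depend on [B] (zero order in B).
Step 3: rate = 0.1 × (0.87)^2 = 0.07569 M/s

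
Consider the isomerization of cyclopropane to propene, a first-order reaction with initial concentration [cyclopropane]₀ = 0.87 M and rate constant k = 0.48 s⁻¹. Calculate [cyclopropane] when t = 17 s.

0.0002487 M

Step 1: For a first-order reaction: [cyclopropane] = [cyclopropane]₀ × e^(-kt)
Step 2: [cyclopropane] = 0.87 × e^(-0.48 × 17)
Step 3: [cyclopropane] = 0.87 × e^(-8.16)
Step 4: [cyclopropane] = 0.87 × 0.000285862 = 0.0002487 M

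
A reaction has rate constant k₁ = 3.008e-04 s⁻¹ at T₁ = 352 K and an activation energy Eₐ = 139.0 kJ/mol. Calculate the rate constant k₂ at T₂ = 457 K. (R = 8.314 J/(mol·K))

1.651e+01 s⁻¹

Step 1: Use the two-temperature Arrhenius form: ln(k₂/k₁) = -Eₐ/R × (1/T₂ - 1/T₁)
Step 2: Convert Eₐ to J/mol: 139.0 kJ/mol = 139000 J/mol
Step 3: 1/T₂ - 1/T₁ = 1/457 - 1/352 = -6.527253e-04 K⁻¹
Step 4: ln(k₂/k₁) = -139000/8.314 × -6.527253e-04 = 10.91278
Step 5: k₂ = k₁ × exp(10.91278) = 3.008e-04 × 5.48732e+04 = 1.651e+01 s⁻¹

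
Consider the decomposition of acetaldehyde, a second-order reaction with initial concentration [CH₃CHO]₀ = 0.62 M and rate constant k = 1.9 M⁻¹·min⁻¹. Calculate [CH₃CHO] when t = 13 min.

0.038 M

Step 1: For a second-order reaction: 1/[CH₃CHO] = 1/[CH₃CHO]₀ + kt
Step 2: 1/[CH₃CHO] = 1/0.62 + 1.9 × 13
Step 3: 1/[CH₃CHO] = 1.613 + 24.7 = 26.31
Step 4: [CH₃CHO] = 1/26.31 = 0.038 M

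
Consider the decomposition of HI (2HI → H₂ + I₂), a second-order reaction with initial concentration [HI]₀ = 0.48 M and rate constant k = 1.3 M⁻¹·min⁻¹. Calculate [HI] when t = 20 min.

0.03561 M

Step 1: For a second-order reaction: 1/[HI] = 1/[HI]₀ + kt
Step 2: 1/[HI] = 1/0.48 + 1.3 × 20
Step 3: 1/[HI] = 2.083 + 26 = 28.08
Step 4: [HI] = 1/28.08 = 0.03561 M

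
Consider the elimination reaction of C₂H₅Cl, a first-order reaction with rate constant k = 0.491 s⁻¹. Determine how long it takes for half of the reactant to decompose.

1.412 s

Step 1: For a first-order reaction, t₁/₂ = ln(2)/k
Step 2: t₁/₂ = ln(2)/0.491
Step 3: t₁/₂ = 0.6931/0.491 = 1.412 s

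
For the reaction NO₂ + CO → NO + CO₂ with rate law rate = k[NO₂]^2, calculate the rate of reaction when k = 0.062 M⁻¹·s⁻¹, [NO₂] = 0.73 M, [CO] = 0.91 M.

0.03304 M/s

Step 1: The rate law is rate = k[NO₂]^2
Step 2: Note that the rate does not depend on [CO] (zero order in CO).
Step 3: rate = 0.062 × (0.73)^2 = 0.0330398 M/s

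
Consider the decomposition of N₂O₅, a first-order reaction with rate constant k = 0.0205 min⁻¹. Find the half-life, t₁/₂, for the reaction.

33.81 min

Step 1: For a first-order reaction, t₁/₂ = ln(2)/k
Step 2: t₁/₂ = ln(2)/0.0205
Step 3: t₁/₂ = 0.6931/0.0205 = 33.81 min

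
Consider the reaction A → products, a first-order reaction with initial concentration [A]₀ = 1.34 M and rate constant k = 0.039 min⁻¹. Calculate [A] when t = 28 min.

0.4496 M

Step 1: For a first-order reaction: [A] = [A]₀ × e^(-kt)
Step 2: [A] = 1.34 × e^(-0.039 × 28)
Step 3: [A] = 1.34 × e^(-1.092)
Step 4: [A] = 1.34 × 0.335545 = 0.4496 M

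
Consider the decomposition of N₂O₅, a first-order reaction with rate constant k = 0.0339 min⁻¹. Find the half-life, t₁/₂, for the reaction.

20.45 min

Step 1: For a first-order reaction, t₁/₂ = ln(2)/k
Step 2: t₁/₂ = ln(2)/0.0339
Step 3: t₁/₂ = 0.6931/0.0339 = 20.45 min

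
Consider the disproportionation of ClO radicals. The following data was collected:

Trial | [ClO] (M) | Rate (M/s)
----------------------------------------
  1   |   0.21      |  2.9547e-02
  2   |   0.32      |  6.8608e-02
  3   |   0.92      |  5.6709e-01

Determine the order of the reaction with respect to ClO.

second order (2)

Step 1: Compare trials to find order n where rate₂/rate₁ = ([ClO]₂/[ClO]₁)^n
Step 2: rate₂/rate₁ = 6.8608e-02/2.9547e-02 = 2.322
Step 3: [ClO]₂/[ClO]₁ = 0.32/0.21 = 1.524
Step 4: n = ln(2.322)/ln(1.524) = 2.00 ≈ 2
Step 5: The reaction is second order in ClO.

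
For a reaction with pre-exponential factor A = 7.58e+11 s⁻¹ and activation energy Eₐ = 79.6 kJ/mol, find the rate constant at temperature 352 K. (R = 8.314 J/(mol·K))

1.17e+00 s⁻¹

Step 1: Use the Arrhenius equation: k = A × exp(-Eₐ/RT)
Step 2: Convert Eₐ to J/mol: 79.6 kJ/mol = 79600 J/mol
Step 3: Calculate the exponent: -Eₐ/(RT) = -79600/(8.314 × 352) = -27.19947
Step 4: k = 7.58e+11 × exp(-27.19947)
Step 5: k = 7.58e+11 × 1.53964e-12 = 1.1670e+00 s⁻¹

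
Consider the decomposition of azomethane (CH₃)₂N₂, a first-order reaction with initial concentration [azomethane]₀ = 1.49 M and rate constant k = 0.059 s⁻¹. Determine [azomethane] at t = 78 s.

0.01495 M

Step 1: For a first-order reaction: [azomethane] = [azomethane]₀ × e^(-kt)
Step 2: [azomethane] = 1.49 × e^(-0.059 × 78)
Step 3: [azomethane] = 1.49 × e^(-4.602)
Step 4: [azomethane] = 1.49 × 0.0100318 = 0.01495 M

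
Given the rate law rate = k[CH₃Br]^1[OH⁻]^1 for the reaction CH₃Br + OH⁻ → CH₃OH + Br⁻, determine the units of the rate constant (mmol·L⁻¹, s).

(mmol·L⁻¹)⁻¹·s⁻¹

Step 1: Overall order = 1 + 1 = 2.
Step 2: rate has units mmol·L⁻¹·s⁻¹; [CH₃Br]^1[OH⁻]^1 has units (mmol·L⁻¹)^2.
Step 3: k = rate/([CH₃Br]^1[OH⁻]^1), so units of k = (mmol·L⁻¹)^(1-2)·s⁻¹ = (mmol·L⁻¹)⁻¹·s⁻¹.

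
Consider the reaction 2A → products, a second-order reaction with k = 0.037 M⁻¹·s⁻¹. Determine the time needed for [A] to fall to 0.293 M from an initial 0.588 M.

46.28 s

Step 1: For second-order: t = (1/[A] - 1/[A]₀)/k
Step 2: t = (1/0.293 - 1/0.588)/0.037
Step 3: t = (3.413 - 1.701)/0.037
Step 4: t = 1.712/0.037 = 46.28 s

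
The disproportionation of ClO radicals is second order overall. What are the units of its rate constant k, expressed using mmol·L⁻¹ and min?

(mmol·L⁻¹)⁻¹·min⁻¹

Step 1: For overall order n, rate = k × (concentration)^n.
Step 2: Rate has units mmol·L⁻¹·min⁻¹; concentration term has units (mmol·L⁻¹)^2.
Step 3: k = rate / (concentration)^n, so units of k = (mmol·L⁻¹)^(1-2)·min⁻¹ = (mmol·L⁻¹)⁻¹·min⁻¹.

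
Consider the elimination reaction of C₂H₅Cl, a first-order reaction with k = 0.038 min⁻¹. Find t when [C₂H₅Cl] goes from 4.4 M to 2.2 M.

18.24 min

Step 1: For first-order: t = ln([C₂H₅Cl]₀/[C₂H₅Cl])/k
Step 2: t = ln(4.4/2.2)/0.038
Step 3: t = ln(2)/0.038
Step 4: t = 0.6931/0.038 = 18.24 min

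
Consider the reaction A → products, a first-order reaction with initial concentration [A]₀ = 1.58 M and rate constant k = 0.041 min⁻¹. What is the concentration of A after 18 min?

0.7553 M

Step 1: For a first-order reaction: [A] = [A]₀ × e^(-kt)
Step 2: [A] = 1.58 × e^(-0.041 × 18)
Step 3: [A] = 1.58 × e^(-0.738)
Step 4: [A] = 1.58 × 0.478069 = 0.7553 M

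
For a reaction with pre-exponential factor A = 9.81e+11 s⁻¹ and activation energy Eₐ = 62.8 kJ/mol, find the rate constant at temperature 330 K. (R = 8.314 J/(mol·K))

1.12e+02 s⁻¹

Step 1: Use the Arrhenius equation: k = A × exp(-Eₐ/RT)
Step 2: Convert Eₐ to J/mol: 62.8 kJ/mol = 62800 J/mol
Step 3: Calculate the exponent: -Eₐ/(RT) = -62800/(8.314 × 330) = -22.88947
Step 4: k = 9.81e+11 × exp(-22.88947)
Step 5: k = 9.81e+11 × 1.14612e-10 = 1.1243e+02 s⁻¹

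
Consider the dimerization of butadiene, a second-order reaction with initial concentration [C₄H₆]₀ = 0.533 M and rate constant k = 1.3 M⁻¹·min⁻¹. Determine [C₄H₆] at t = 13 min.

0.05326 M

Step 1: For a second-order reaction: 1/[C₄H₆] = 1/[C₄H₆]₀ + kt
Step 2: 1/[C₄H₆] = 1/0.533 + 1.3 × 13
Step 3: 1/[C₄H₆] = 1.876 + 16.9 = 18.78
Step 4: [C₄H₆] = 1/18.78 = 0.05326 M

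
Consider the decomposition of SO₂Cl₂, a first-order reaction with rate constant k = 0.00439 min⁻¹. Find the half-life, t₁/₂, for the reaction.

157.9 min

Step 1: For a first-order reaction, t₁/₂ = ln(2)/k
Step 2: t₁/₂ = ln(2)/0.00439
Step 3: t₁/₂ = 0.6931/0.00439 = 157.9 min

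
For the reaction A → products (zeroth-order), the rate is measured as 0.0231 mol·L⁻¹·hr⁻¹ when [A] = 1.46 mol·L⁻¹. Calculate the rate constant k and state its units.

0.0231 mol·L⁻¹·hr⁻¹

Step 1: For a zeroth-order reaction, rate = k (independent of concentration).
Step 2: k = rate = 0.0231 mol·L⁻¹·hr⁻¹.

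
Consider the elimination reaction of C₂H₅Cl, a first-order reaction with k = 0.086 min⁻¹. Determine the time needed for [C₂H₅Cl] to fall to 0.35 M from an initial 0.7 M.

8.06 min

Step 1: For first-order: t = ln([C₂H₅Cl]₀/[C₂H₅Cl])/k
Step 2: t = ln(0.7/0.35)/0.086
Step 3: t = ln(2)/0.086
Step 4: t = 0.6931/0.086 = 8.06 min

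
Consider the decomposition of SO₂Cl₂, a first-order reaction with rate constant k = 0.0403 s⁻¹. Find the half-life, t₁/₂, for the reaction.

17.2 s

Step 1: For a first-order reaction, t₁/₂ = ln(2)/k
Step 2: t₁/₂ = ln(2)/0.0403
Step 3: t₁/₂ = 0.6931/0.0403 = 17.2 s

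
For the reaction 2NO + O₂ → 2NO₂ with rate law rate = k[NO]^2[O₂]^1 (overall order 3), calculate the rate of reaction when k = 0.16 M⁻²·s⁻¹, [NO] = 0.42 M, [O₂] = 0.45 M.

0.0127 M/s

Step 1: The rate law is rate = k[NO]^2[O₂]^1, overall order = 2+1 = 3
Step 2: Substitute values: rate = 0.16 × (0.42)^2 × (0.45)^1
Step 3: rate = 0.16 × 0.1764 × 0.45 = 0.0127008 M/s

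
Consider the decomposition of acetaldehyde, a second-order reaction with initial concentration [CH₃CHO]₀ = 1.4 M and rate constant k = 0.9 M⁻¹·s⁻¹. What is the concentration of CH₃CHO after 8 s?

0.1264 M

Step 1: For a second-order reaction: 1/[CH₃CHO] = 1/[CH₃CHO]₀ + kt
Step 2: 1/[CH₃CHO] = 1/1.4 + 0.9 × 8
Step 3: 1/[CH₃CHO] = 0.7143 + 7.2 = 7.914
Step 4: [CH₃CHO] = 1/7.914 = 0.1264 M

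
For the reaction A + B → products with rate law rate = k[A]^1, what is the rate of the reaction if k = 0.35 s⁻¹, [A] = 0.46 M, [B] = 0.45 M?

0.161 M/s

Step 1: The rate law is rate = k[A]^1
Step 2: Note that the rate does not depend on [B] (zero order in B).
Step 3: rate = 0.35 × (0.46)^1 = 0.161 M/s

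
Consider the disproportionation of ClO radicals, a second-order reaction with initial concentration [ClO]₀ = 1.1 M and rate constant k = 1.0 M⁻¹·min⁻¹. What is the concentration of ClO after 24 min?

0.04015 M

Step 1: For a second-order reaction: 1/[ClO] = 1/[ClO]₀ + kt
Step 2: 1/[ClO] = 1/1.1 + 1.0 × 24
Step 3: 1/[ClO] = 0.9091 + 24 = 24.91
Step 4: [ClO] = 1/24.91 = 0.04015 M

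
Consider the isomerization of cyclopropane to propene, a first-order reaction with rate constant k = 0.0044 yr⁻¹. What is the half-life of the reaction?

157.5 yr

Step 1: For a first-order reaction, t₁/₂ = ln(2)/k
Step 2: t₁/₂ = ln(2)/0.0044
Step 3: t₁/₂ = 0.6931/0.0044 = 157.5 yr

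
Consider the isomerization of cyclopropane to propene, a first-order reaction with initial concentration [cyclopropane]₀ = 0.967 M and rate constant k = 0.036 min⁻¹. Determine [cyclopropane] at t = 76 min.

0.06269 M

Step 1: For a first-order reaction: [cyclopropane] = [cyclopropane]₀ × e^(-kt)
Step 2: [cyclopropane] = 0.967 × e^(-0.036 × 76)
Step 3: [cyclopropane] = 0.967 × e^(-2.736)
Step 4: [cyclopropane] = 0.967 × 0.0648291 = 0.06269 M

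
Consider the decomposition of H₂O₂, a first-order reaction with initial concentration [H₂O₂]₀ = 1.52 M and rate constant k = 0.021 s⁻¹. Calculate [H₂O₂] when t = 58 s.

0.4496 M

Step 1: For a first-order reaction: [H₂O₂] = [H₂O₂]₀ × e^(-kt)
Step 2: [H₂O₂] = 1.52 × e^(-0.021 × 58)
Step 3: [H₂O₂] = 1.52 × e^(-1.218)
Step 4: [H₂O₂] = 1.52 × 0.295821 = 0.4496 M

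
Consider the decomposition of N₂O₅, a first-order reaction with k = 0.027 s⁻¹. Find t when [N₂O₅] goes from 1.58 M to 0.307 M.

60.68 s

Step 1: For first-order: t = ln([N₂O₅]₀/[N₂O₅])/k
Step 2: t = ln(1.58/0.307)/0.027
Step 3: t = ln(5.147)/0.027
Step 4: t = 1.638/0.027 = 60.68 s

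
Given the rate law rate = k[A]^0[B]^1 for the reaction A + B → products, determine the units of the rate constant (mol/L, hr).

hr⁻¹

Step 1: Overall order = 0 + 1 = 1.
Step 2: rate has units mol/L·hr⁻¹; [A]^0[B]^1 has units (mol/L)^1.
Step 3: k = rate/([A]^0[B]^1), so units of k = (mol/L)^(1-1)·hr⁻¹ = hr⁻¹.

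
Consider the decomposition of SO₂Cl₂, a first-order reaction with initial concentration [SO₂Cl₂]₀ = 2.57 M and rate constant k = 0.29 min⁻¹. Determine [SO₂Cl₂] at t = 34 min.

0.0001342 M

Step 1: For a first-order reaction: [SO₂Cl₂] = [SO₂Cl₂]₀ × e^(-kt)
Step 2: [SO₂Cl₂] = 2.57 × e^(-0.29 × 34)
Step 3: [SO₂Cl₂] = 2.57 × e^(-9.86)
Step 4: [SO₂Cl₂] = 2.57 × 5.22223e-05 = 0.0001342 M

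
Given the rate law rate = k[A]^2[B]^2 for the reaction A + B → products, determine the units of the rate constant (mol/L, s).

(mol/L)⁻³·s⁻¹

Step 1: Overall order = 2 + 2 = 4.
Step 2: rate has units mol/L·s⁻¹; [A]^2[B]^2 has units (mol/L)^4.
Step 3: k = rate/([A]^2[B]^2), so units of k = (mol/L)^(1-4)·s⁻¹ = (mol/L)⁻³·s⁻¹.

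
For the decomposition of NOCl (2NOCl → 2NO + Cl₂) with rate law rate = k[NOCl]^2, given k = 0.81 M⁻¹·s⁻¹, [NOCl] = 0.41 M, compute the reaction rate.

0.1362 M/s

Step 1: Identify the rate law: rate = k[NOCl]^2
Step 2: Substitute values: rate = 0.81 × (0.41)^2
Step 3: Calculate: rate = 0.81 × 0.1681 = 0.136161 M/s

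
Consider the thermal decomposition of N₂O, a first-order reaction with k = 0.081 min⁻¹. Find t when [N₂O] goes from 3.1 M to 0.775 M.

17.11 min

Step 1: For first-order: t = ln([N₂O]₀/[N₂O])/k
Step 2: t = ln(3.1/0.775)/0.081
Step 3: t = ln(4)/0.081
Step 4: t = 1.386/0.081 = 17.11 min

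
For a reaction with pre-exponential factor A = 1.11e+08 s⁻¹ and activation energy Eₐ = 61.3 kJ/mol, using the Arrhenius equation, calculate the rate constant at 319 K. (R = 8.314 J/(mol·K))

1.02e-02 s⁻¹

Step 1: Use the Arrhenius equation: k = A × exp(-Eₐ/RT)
Step 2: Convert Eₐ to J/mol: 61.3 kJ/mol = 61300 J/mol
Step 3: Calculate the exponent: -Eₐ/(RT) = -61300/(8.314 × 319) = -23.11318
Step 4: k = 1.11e+08 × exp(-23.11318)
Step 5: k = 1.11e+08 × 9.16375e-11 = 1.0172e-02 s⁻¹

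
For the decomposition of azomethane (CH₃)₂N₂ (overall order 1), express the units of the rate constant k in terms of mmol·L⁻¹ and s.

s⁻¹

Step 1: For overall order n, rate = k × (concentration)^n.
Step 2: Rate has units mmol·L⁻¹·s⁻¹; concentration term has units (mmol·L⁻¹)^1.
Step 3: k = rate / (concentration)^n, so units of k = (mmol·L⁻¹)^(1-1)·s⁻¹ = s⁻¹.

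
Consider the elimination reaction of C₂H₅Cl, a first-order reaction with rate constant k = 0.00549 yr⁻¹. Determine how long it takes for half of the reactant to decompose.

126.3 yr

Step 1: For a first-order reaction, t₁/₂ = ln(2)/k
Step 2: t₁/₂ = ln(2)/0.00549
Step 3: t₁/₂ = 0.6931/0.00549 = 126.3 yr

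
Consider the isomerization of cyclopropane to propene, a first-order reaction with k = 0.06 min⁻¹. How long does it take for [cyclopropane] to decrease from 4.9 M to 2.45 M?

11.55 min

Step 1: For first-order: t = ln([cyclopropane]₀/[cyclopropane])/k
Step 2: t = ln(4.9/2.45)/0.06
Step 3: t = ln(2)/0.06
Step 4: t = 0.6931/0.06 = 11.55 min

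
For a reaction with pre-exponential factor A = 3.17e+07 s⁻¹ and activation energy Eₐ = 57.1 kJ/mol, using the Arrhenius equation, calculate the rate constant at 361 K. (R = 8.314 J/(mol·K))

1.73e-01 s⁻¹

Step 1: Use the Arrhenius equation: k = A × exp(-Eₐ/RT)
Step 2: Convert Eₐ to J/mol: 57.1 kJ/mol = 57100 J/mol
Step 3: Calculate the exponent: -Eₐ/(RT) = -57100/(8.314 × 361) = -19.02475
Step 4: k = 3.17e+07 × exp(-19.02475)
Step 5: k = 3.17e+07 × 5.46583e-09 = 1.7327e-01 s⁻¹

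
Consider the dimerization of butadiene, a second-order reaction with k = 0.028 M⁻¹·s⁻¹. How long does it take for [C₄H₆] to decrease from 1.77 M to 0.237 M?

130.5 s

Step 1: For second-order: t = (1/[C₄H₆] - 1/[C₄H₆]₀)/k
Step 2: t = (1/0.237 - 1/1.77)/0.028
Step 3: t = (4.219 - 0.565)/0.028
Step 4: t = 3.654/0.028 = 130.5 s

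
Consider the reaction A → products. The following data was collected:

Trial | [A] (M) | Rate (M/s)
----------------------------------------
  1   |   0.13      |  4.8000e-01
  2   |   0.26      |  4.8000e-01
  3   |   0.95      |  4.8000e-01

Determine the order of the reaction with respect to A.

zeroth order (0)

Step 1: Compare trials - when concentration changes, rate stays constant.
Step 2: rate₂/rate₁ = 4.8000e-01/4.8000e-01 = 1
Step 3: [A]₂/[A]₁ = 0.26/0.13 = 2
Step 4: Since rate ratio ≈ (conc ratio)^0, the reaction is zeroth order.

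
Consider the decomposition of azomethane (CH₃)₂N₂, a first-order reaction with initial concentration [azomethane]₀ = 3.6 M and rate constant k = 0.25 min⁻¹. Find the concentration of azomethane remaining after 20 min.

0.02426 M

Step 1: For a first-order reaction: [azomethane] = [azomethane]₀ × e^(-kt)
Step 2: [azomethane] = 3.6 × e^(-0.25 × 20)
Step 3: [azomethane] = 3.6 × e^(-5)
Step 4: [azomethane] = 3.6 × 0.00673795 = 0.02426 M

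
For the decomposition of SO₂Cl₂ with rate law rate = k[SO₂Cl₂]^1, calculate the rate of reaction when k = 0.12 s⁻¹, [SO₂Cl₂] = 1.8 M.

0.216 M/s

Step 1: Identify the rate law: rate = k[SO₂Cl₂]^1
Step 2: Substitute values: rate = 0.12 × (1.8)^1
Step 3: Calculate: rate = 0.12 × 1.8 = 0.216 M/s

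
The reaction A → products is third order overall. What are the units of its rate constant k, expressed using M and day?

M⁻²·day⁻¹

Step 1: For overall order n, rate = k × (concentration)^n.
Step 2: Rate has units M·day⁻¹; concentration term has units M^3.
Step 3: k = rate / (concentration)^n, so units of k = M^(1-3)·day⁻¹ = M⁻²·day⁻¹.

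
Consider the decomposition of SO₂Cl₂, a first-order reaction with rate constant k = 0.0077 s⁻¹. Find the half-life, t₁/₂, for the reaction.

90.02 s

Step 1: For a first-order reaction, t₁/₂ = ln(2)/k
Step 2: t₁/₂ = ln(2)/0.0077
Step 3: t₁/₂ = 0.6931/0.0077 = 90.02 s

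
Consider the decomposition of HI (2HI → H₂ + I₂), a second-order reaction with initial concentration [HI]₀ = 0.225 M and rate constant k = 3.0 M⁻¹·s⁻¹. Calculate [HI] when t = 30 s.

0.01059 M

Step 1: For a second-order reaction: 1/[HI] = 1/[HI]₀ + kt
Step 2: 1/[HI] = 1/0.225 + 3.0 × 30
Step 3: 1/[HI] = 4.444 + 90 = 94.44
Step 4: [HI] = 1/94.44 = 0.01059 M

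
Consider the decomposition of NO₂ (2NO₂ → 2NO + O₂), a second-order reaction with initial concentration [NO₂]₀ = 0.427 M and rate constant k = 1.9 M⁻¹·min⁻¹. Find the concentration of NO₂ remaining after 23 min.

0.02172 M

Step 1: For a second-order reaction: 1/[NO₂] = 1/[NO₂]₀ + kt
Step 2: 1/[NO₂] = 1/0.427 + 1.9 × 23
Step 3: 1/[NO₂] = 2.342 + 43.7 = 46.04
Step 4: [NO₂] = 1/46.04 = 0.02172 M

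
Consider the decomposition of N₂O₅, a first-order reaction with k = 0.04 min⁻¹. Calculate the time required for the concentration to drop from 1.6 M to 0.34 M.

38.72 min

Step 1: For first-order: t = ln([N₂O₅]₀/[N₂O₅])/k
Step 2: t = ln(1.6/0.34)/0.04
Step 3: t = ln(4.706)/0.04
Step 4: t = 1.549/0.04 = 38.72 min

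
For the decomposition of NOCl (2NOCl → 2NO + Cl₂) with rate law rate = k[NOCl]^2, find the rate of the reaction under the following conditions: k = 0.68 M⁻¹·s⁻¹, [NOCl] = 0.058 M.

0.002288 M/s

Step 1: Identify the rate law: rate = k[NOCl]^2
Step 2: Substitute values: rate = 0.68 × (0.058)^2
Step 3: Calculate: rate = 0.68 × 0.003364 = 0.00228752 M/s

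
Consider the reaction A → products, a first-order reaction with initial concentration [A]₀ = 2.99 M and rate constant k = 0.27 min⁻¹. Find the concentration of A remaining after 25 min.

0.003501 M

Step 1: For a first-order reaction: [A] = [A]₀ × e^(-kt)
Step 2: [A] = 2.99 × e^(-0.27 × 25)
Step 3: [A] = 2.99 × e^(-6.75)
Step 4: [A] = 2.99 × 0.00117088 = 0.003501 M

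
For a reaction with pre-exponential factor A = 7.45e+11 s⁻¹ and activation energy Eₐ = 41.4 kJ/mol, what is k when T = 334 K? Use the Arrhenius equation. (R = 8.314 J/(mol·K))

2.50e+05 s⁻¹

Step 1: Use the Arrhenius equation: k = A × exp(-Eₐ/RT)
Step 2: Convert Eₐ to J/mol: 41.4 kJ/mol = 41400 J/mol
Step 3: Calculate the exponent: -Eₐ/(RT) = -41400/(8.314 × 334) = -14.90884
Step 4: k = 7.45e+11 × exp(-14.90884)
Step 5: k = 7.45e+11 × 3.35099e-07 = 2.4965e+05 s⁻¹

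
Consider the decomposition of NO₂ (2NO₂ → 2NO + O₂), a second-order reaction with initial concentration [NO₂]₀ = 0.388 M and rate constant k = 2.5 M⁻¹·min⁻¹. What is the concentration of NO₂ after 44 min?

0.008883 M

Step 1: For a second-order reaction: 1/[NO₂] = 1/[NO₂]₀ + kt
Step 2: 1/[NO₂] = 1/0.388 + 2.5 × 44
Step 3: 1/[NO₂] = 2.577 + 110 = 112.6
Step 4: [NO₂] = 1/112.6 = 0.008883 M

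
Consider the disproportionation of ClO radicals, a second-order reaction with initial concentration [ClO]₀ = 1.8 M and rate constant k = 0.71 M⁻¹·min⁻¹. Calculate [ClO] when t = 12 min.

0.1102 M

Step 1: For a second-order reaction: 1/[ClO] = 1/[ClO]₀ + kt
Step 2: 1/[ClO] = 1/1.8 + 0.71 × 12
Step 3: 1/[ClO] = 0.5556 + 8.52 = 9.076
Step 4: [ClO] = 1/9.076 = 0.1102 M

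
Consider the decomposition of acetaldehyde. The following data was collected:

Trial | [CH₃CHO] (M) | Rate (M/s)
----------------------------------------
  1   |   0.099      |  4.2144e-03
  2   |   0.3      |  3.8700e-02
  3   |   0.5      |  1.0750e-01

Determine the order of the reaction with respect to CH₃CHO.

second order (2)

Step 1: Compare trials to find order n where rate₂/rate₁ = ([CH₃CHO]₂/[CH₃CHO]₁)^n
Step 2: rate₂/rate₁ = 3.8700e-02/4.2144e-03 = 9.183
Step 3: [CH₃CHO]₂/[CH₃CHO]₁ = 0.3/0.099 = 3.03
Step 4: n = ln(9.183)/ln(3.03) = 2.00 ≈ 2
Step 5: The reaction is second order in CH₃CHO.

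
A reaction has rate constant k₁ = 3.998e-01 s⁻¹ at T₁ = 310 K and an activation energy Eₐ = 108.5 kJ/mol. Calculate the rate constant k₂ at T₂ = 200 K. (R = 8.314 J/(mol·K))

3.518e-11 s⁻¹

Step 1: Use the two-temperature Arrhenius form: ln(k₂/k₁) = -Eₐ/R × (1/T₂ - 1/T₁)
Step 2: Convert Eₐ to J/mol: 108.5 kJ/mol = 108500 J/mol
Step 3: 1/T₂ - 1/T₁ = 1/200 - 1/310 = 1.774194e-03 K⁻¹
Step 4: ln(k₂/k₁) = -108500/8.314 × 1.774194e-03 = -23.15372
Step 5: k₂ = k₁ × exp(-23.15372) = 3.998e-01 × 8.79969e-11 = 3.518e-11 s⁻¹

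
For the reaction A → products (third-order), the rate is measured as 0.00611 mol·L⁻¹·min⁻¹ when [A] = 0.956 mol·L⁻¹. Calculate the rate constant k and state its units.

0.006993 (mol·L⁻¹)⁻²·min⁻¹

Step 1: rate = k[A]^3, so k = rate / [A]^3.
Step 2: k = 0.00611 / (0.956)^3 = 0.00611 / 0.8737.
Step 3: k = 0.006993 (mol·L⁻¹)⁻²·min⁻¹.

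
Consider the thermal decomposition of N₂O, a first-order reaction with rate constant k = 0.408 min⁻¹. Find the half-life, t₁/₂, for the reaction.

1.699 min

Step 1: For a first-order reaction, t₁/₂ = ln(2)/k
Step 2: t₁/₂ = ln(2)/0.408
Step 3: t₁/₂ = 0.6931/0.408 = 1.699 min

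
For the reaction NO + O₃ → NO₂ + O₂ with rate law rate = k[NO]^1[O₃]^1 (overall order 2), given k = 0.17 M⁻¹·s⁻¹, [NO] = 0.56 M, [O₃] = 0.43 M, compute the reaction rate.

0.04094 M/s

Step 1: The rate law is rate = k[NO]^1[O₃]^1, overall order = 1+1 = 2
Step 2: Substitute values: rate = 0.17 × (0.56)^1 × (0.43)^1
Step 3: rate = 0.17 × 0.56 × 0.43 = 0.040936 M/s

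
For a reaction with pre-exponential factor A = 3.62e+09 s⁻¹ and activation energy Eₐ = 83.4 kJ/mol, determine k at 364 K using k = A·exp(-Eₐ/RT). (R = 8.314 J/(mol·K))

3.89e-03 s⁻¹

Step 1: Use the Arrhenius equation: k = A × exp(-Eₐ/RT)
Step 2: Convert Eₐ to J/mol: 83.4 kJ/mol = 83400 J/mol
Step 3: Calculate the exponent: -Eₐ/(RT) = -83400/(8.314 × 364) = -27.55844
Step 4: k = 3.62e+09 × exp(-27.55844)
Step 5: k = 3.62e+09 × 1.07528e-12 = 3.8925e-03 s⁻¹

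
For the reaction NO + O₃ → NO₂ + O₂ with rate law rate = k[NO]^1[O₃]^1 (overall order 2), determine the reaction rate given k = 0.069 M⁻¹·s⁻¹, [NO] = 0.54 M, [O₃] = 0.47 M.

0.01751 M/s

Step 1: The rate law is rate = k[NO]^1[O₃]^1, overall order = 1+1 = 2
Step 2: Substitute values: rate = 0.069 × (0.54)^1 × (0.47)^1
Step 3: rate = 0.069 × 0.54 × 0.47 = 0.0175122 M/s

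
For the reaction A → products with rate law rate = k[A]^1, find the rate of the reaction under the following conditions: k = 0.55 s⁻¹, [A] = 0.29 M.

0.1595 M/s

Step 1: Identify the rate law: rate = k[A]^1
Step 2: Substitute values: rate = 0.55 × (0.29)^1
Step 3: Calculate: rate = 0.55 × 0.29 = 0.1595 M/s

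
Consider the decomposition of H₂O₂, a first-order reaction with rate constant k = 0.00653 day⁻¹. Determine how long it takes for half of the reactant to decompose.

106.1 day

Step 1: For a first-order reaction, t₁/₂ = ln(2)/k
Step 2: t₁/₂ = ln(2)/0.00653
Step 3: t₁/₂ = 0.6931/0.00653 = 106.1 day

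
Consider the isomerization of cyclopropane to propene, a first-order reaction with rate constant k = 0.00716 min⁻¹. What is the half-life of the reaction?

96.81 min

Step 1: For a first-order reaction, t₁/₂ = ln(2)/k
Step 2: t₁/₂ = ln(2)/0.00716
Step 3: t₁/₂ = 0.6931/0.00716 = 96.81 min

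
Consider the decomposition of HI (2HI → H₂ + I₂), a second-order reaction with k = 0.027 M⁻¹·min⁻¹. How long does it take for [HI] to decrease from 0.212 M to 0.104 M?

181.4 min

Step 1: For second-order: t = (1/[HI] - 1/[HI]₀)/k
Step 2: t = (1/0.104 - 1/0.212)/0.027
Step 3: t = (9.615 - 4.717)/0.027
Step 4: t = 4.898/0.027 = 181.4 min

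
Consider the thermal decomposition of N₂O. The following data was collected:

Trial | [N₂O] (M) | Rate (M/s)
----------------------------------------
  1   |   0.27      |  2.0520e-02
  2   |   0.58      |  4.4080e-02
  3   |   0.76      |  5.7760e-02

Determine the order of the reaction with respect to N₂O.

first order (1)

Step 1: Compare trials to find order n where rate₂/rate₁ = ([N₂O]₂/[N₂O]₁)^n
Step 2: rate₂/rate₁ = 4.4080e-02/2.0520e-02 = 2.148
Step 3: [N₂O]₂/[N₂O]₁ = 0.58/0.27 = 2.148
Step 4: n = ln(2.148)/ln(2.148) = 1.00 ≈ 1
Step 5: The reaction is first order in N₂O.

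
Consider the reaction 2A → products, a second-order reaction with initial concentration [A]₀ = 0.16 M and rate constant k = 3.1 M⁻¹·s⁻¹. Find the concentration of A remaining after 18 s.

0.01612 M

Step 1: For a second-order reaction: 1/[A] = 1/[A]₀ + kt
Step 2: 1/[A] = 1/0.16 + 3.1 × 18
Step 3: 1/[A] = 6.25 + 55.8 = 62.05
Step 4: [A] = 1/62.05 = 0.01612 M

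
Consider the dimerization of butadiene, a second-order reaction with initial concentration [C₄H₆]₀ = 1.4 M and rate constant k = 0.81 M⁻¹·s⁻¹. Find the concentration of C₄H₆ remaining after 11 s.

0.1039 M

Step 1: For a second-order reaction: 1/[C₄H₆] = 1/[C₄H₆]₀ + kt
Step 2: 1/[C₄H₆] = 1/1.4 + 0.81 × 11
Step 3: 1/[C₄H₆] = 0.7143 + 8.91 = 9.624
Step 4: [C₄H₆] = 1/9.624 = 0.1039 M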